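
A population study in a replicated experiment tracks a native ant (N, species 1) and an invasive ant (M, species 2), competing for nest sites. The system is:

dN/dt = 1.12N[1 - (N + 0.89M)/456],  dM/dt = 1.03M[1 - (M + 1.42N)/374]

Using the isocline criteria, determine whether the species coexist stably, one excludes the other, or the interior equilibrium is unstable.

species 1 excludes species 2

Compare the nullcline intercepts: K1/α12 = 456/0.89 = 512 > K2 = 374; K2/α21 = 374/1.42 = 263 < K1 = 456.
Since the inequalities point opposite ways, species 1 can invade but species 2 cannot.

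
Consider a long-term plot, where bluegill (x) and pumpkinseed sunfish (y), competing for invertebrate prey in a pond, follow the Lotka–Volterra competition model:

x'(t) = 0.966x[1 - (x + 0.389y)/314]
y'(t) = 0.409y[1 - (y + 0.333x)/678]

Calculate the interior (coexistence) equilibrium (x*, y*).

x* ≈ 57.7, y* ≈ 659

Setting both brackets to zero gives the nullclines x + 0.389y = 314 and 0.333x + y = 678.
Substituting y = 678 - 0.333x into the first: x(1 - 0.389·0.333) = 314 - 0.389·678.
So x* = 50.3/0.87 = 57.7, and then y* = 678 - 0.333·57.7 = 659.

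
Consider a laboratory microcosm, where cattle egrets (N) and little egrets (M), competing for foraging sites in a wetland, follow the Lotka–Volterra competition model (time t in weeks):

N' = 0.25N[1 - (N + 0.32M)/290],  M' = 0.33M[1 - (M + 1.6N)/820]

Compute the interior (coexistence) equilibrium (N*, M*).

N* ≈ 56.6, M* ≈ 730

Setting both brackets to zero gives the nullclines N + 0.32M = 290 and 1.6N + M = 820.
Substituting M = 820 - 1.6N into the first: N(1 - 0.32·1.6) = 290 - 0.32·820.
So N* = 27.6/0.488 = 56.6, and then M* = 820 - 1.6·56.6 = 730.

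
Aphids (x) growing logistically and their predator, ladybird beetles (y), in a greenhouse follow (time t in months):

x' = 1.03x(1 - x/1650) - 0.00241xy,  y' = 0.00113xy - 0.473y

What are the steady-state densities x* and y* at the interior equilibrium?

From dy/dt = 0 with y > 0: 0.00113x* = 0.473, so x* = 419.
Substitute into dx/dt = 0: 1.03(1 - 419/1650) = 0.00241y*.
The bracket is 0.746, giving y* = 0.769/0.00241 = 319.

x* ≈ 419, y* ≈ 319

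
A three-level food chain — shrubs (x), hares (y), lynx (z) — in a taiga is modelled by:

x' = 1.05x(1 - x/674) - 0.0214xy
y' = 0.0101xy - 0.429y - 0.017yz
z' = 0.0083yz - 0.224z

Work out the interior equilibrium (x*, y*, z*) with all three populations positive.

From dz/dt = 0: 0.0083y* = 0.224, so y* = 27.
From dx/dt = 0: 1.05(1 - x*/674) = 0.0214·27, giving x* = 674·(1 - 0.55) = 303.
From dy/dt = 0: 0.0101·303 - 0.429 = 0.017z*, so z* = 2.63/0.017 = 155.

x* ≈ 303, y* ≈ 27, z* ≈ 155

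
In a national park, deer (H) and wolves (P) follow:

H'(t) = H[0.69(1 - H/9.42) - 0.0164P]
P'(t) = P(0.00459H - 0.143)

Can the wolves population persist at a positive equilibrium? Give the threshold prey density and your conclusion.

Threshold H = 31.2; K < 31.2, so no, the predator goes extinct.

The predator equation gives dP/dt > 0 only when H > 0.143/0.00459 = 31.2.
Without the predator, H → K = 9.42. Since 9.42 < 31.2, the predator cannot invade.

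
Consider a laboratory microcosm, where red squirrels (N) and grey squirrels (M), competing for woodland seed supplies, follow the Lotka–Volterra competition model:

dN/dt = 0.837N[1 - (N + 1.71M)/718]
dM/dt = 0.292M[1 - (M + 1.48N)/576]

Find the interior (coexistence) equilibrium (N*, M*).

Setting both brackets to zero gives the nullclines N + 1.71M = 718 and 1.48N + M = 576.
Substituting M = 576 - 1.48N into the first: N(1 - 1.71·1.48) = 718 - 1.71·576.
So N* = -267/-1.53 = 174, and then M* = 576 - 1.48·174 = 318.

N* ≈ 174, M* ≈ 318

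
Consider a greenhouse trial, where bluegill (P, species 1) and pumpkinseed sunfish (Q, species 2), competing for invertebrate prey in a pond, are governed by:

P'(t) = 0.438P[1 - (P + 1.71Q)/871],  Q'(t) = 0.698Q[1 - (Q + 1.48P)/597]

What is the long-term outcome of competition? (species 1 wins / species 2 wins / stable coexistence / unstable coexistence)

unstable coexistence (outcome depends on initial conditions)

Compare the nullcline intercepts: K1/α12 = 871/1.71 = 509 < K2 = 597; K2/α21 = 597/1.48 = 403 < K1 = 871.
Since both are reversed, neither can invade when rare; the interior point is a saddle.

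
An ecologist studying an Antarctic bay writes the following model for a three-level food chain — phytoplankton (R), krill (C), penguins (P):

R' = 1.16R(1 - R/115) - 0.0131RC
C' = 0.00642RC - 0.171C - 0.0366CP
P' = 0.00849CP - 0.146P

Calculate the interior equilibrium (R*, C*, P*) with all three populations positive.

From dP/dt = 0: 0.00849C* = 0.146, so C* = 17.2.
From dR/dt = 0: 1.16(1 - R*/115) = 0.0131·17.2, giving R* = 115·(1 - 0.194) = 92.7.
From dC/dt = 0: 0.00642·92.7 - 0.171 = 0.0366P*, so P* = 0.424/0.0366 = 11.6.

R* ≈ 92.7, C* ≈ 17.2, P* ≈ 11.6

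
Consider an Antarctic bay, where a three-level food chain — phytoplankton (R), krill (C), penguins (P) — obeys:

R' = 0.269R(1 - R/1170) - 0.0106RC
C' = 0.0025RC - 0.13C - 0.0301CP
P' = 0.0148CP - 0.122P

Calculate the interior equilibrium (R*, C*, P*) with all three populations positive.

From dP/dt = 0: 0.0148C* = 0.122, so C* = 8.24.
From dR/dt = 0: 0.269(1 - R*/1170) = 0.0106·8.24, giving R* = 1170·(1 - 0.325) = 790.
From dC/dt = 0: 0.0025·790 - 0.13 = 0.0301P*, so P* = 1.84/0.0301 = 61.3.

R* ≈ 790, C* ≈ 8.24, P* ≈ 61.3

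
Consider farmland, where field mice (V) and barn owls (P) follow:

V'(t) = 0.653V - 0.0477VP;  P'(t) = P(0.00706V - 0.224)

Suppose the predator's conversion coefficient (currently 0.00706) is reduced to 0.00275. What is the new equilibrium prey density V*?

V* ≈ 81.5

At the interior fixed point, setting dP/dt = 0 with P > 0 fixes V* = (predator death rate)/(VP coefficient) — independent of the other coefficients.
With the change, V* = 0.224/0.00275 = 81.5; it rises from 31.7.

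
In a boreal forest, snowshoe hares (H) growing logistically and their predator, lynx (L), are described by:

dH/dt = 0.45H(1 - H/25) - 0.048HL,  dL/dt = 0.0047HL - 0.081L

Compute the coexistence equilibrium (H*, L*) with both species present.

H* ≈ 17.2, L* ≈ 2.91

From dL/dt = 0 with L > 0: 0.0047H* = 0.081, so H* = 17.2.
Substitute into dH/dt = 0: 0.45(1 - 17.2/25) = 0.048L*.
The bracket is 0.311, giving L* = 0.14/0.048 = 2.91.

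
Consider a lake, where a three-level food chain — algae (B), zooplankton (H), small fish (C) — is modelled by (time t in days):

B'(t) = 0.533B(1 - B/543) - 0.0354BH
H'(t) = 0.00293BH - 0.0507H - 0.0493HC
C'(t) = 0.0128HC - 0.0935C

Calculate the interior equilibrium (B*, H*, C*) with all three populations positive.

B* ≈ 280, H* ≈ 7.3, C* ≈ 15.6

From dC/dt = 0: 0.0128H* = 0.0935, so H* = 7.3.
From dB/dt = 0: 0.533(1 - B*/543) = 0.0354·7.3, giving B* = 543·(1 - 0.485) = 280.
From dH/dt = 0: 0.00293·280 - 0.0507 = 0.0493C*, so C* = 0.768/0.0493 = 15.6.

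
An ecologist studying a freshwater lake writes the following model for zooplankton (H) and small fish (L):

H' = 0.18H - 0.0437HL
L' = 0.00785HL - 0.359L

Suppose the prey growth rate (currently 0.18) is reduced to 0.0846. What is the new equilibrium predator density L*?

At the interior fixed point, setting dH/dt = 0 with H > 0 fixes L* = (prey growth rate)/(HL coefficient) — independent of the other coefficients.
With the change, L* = 0.0846/0.0437 = 1.94; it falls from 4.12.

L* ≈ 1.94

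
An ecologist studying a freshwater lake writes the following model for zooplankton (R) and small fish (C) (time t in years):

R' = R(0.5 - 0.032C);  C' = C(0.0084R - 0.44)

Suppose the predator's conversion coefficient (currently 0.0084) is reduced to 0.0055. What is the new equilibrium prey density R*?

R* ≈ 80

At the interior fixed point, setting dC/dt = 0 with C > 0 fixes R* = (predator death rate)/(RC coefficient) — independent of the other coefficients.
With the change, R* = 0.44/0.0055 = 80; it rises from 52.4.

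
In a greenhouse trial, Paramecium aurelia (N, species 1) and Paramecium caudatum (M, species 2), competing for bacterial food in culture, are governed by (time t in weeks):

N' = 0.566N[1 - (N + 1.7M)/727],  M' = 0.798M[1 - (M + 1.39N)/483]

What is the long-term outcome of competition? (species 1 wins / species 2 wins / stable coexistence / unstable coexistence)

unstable coexistence (outcome depends on initial conditions)

Compare the nullcline intercepts: K1/α12 = 727/1.7 = 428 < K2 = 483; K2/α21 = 483/1.39 = 347 < K1 = 727.
Since both are reversed, neither can invade when rare; the interior point is a saddle.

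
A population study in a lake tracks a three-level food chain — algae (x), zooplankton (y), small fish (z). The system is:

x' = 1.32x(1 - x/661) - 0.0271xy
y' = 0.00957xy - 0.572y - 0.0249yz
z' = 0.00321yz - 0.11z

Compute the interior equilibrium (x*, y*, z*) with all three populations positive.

From dz/dt = 0: 0.00321y* = 0.11, so y* = 34.3.
From dx/dt = 0: 1.32(1 - x*/661) = 0.0271·34.3, giving x* = 661·(1 - 0.704) = 196.
From dy/dt = 0: 0.00957·196 - 0.572 = 0.0249z*, so z* = 1.3/0.0249 = 52.3.

x* ≈ 196, y* ≈ 34.3, z* ≈ 52.3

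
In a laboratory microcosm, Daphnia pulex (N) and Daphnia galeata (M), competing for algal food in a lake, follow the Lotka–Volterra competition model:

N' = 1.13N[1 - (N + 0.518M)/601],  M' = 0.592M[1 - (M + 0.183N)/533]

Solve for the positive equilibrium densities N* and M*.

N* ≈ 359, M* ≈ 467

Setting both brackets to zero gives the nullclines N + 0.518M = 601 and 0.183N + M = 533.
Substituting M = 533 - 0.183N into the first: N(1 - 0.518·0.183) = 601 - 0.518·533.
So N* = 325/0.905 = 359, and then M* = 533 - 0.183·359 = 467.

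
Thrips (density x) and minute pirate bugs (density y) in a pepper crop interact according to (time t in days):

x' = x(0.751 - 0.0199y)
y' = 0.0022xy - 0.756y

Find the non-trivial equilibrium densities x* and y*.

x* ≈ 344, y* ≈ 37.7

Set dy/dt = 0 with y > 0: 0.0022x - 0.756 = 0, so x* = 0.756/0.0022 = 344.
Set dx/dt = 0 with x > 0: 0.751 - 0.0199y = 0, so y* = 0.751/0.0199 = 37.7.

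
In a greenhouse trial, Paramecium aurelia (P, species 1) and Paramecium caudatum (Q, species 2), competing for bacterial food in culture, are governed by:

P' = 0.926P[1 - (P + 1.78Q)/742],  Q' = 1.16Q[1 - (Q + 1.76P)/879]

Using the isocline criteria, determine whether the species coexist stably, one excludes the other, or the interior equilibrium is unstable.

unstable coexistence (outcome depends on initial conditions)

Compare the nullcline intercepts: K1/α12 = 742/1.78 = 417 < K2 = 879; K2/α21 = 879/1.76 = 499 < K1 = 742.
Since both are reversed, neither can invade when rare; the interior point is a saddle.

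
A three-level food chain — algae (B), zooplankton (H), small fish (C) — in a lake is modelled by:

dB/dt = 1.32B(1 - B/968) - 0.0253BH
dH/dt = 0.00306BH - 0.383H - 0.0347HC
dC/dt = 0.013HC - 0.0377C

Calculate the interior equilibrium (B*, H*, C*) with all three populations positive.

B* ≈ 914, H* ≈ 2.9, C* ≈ 69.6

From dC/dt = 0: 0.013H* = 0.0377, so H* = 2.9.
From dB/dt = 0: 1.32(1 - B*/968) = 0.0253·2.9, giving B* = 968·(1 - 0.0556) = 914.
From dH/dt = 0: 0.00306·914 - 0.383 = 0.0347C*, so C* = 2.41/0.0347 = 69.6.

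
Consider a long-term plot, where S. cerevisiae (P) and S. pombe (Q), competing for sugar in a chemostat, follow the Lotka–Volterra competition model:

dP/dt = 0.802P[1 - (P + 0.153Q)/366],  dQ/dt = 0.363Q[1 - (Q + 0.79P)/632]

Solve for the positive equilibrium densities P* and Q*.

Setting both brackets to zero gives the nullclines P + 0.153Q = 366 and 0.79P + Q = 632.
Substituting Q = 632 - 0.79P into the first: P(1 - 0.153·0.79) = 366 - 0.153·632.
So P* = 269/0.879 = 306, and then Q* = 632 - 0.79·306 = 390.

P* ≈ 306, Q* ≈ 390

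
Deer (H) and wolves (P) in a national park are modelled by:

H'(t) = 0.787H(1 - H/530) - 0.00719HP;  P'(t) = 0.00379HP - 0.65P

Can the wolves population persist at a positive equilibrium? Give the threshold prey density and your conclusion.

Threshold H = 172; K > 172, so yes, the predator persists.

The predator equation gives dP/dt > 0 only when H > 0.65/0.00379 = 172.
Without the predator, H → K = 530. Since 530 > 172, the predator can invade and persist.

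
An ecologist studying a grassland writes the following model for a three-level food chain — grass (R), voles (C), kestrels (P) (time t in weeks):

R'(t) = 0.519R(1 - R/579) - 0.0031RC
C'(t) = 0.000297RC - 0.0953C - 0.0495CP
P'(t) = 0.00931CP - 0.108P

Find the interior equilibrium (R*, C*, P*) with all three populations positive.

R* ≈ 539, C* ≈ 11.6, P* ≈ 1.31

From dP/dt = 0: 0.00931C* = 0.108, so C* = 11.6.
From dR/dt = 0: 0.519(1 - R*/579) = 0.0031·11.6, giving R* = 579·(1 - 0.0693) = 539.
From dC/dt = 0: 0.000297·539 - 0.0953 = 0.0495P*, so P* = 0.0647/0.0495 = 1.31.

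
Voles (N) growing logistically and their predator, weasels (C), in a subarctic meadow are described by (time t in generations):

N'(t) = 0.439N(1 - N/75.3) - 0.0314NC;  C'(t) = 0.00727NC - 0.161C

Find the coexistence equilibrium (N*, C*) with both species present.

From dC/dt = 0 with C > 0: 0.00727N* = 0.161, so N* = 22.1.
Substitute into dN/dt = 0: 0.439(1 - 22.1/75.3) = 0.0314C*.
The bracket is 0.706, giving C* = 0.31/0.0314 = 9.87.

N* ≈ 22.1, C* ≈ 9.87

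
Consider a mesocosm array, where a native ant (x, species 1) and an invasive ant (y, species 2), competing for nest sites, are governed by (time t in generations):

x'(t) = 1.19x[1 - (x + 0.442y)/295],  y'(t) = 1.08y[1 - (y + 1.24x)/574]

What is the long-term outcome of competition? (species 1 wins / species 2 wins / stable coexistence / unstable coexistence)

Compare the nullcline intercepts: K1/α12 = 295/0.442 = 667 > K2 = 574; K2/α21 = 574/1.24 = 463 > K1 = 295.
Since both inequalities hold, each species can invade when rare, so the interior equilibrium is stable.

stable coexistence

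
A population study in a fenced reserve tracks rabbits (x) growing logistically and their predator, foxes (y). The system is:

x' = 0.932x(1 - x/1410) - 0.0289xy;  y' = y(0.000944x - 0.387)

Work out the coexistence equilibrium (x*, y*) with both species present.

From dy/dt = 0 with y > 0: 0.000944x* = 0.387, so x* = 410.
Substitute into dx/dt = 0: 0.932(1 - 410/1410) = 0.0289y*.
The bracket is 0.709, giving y* = 0.661/0.0289 = 22.9.

x* ≈ 410, y* ≈ 22.9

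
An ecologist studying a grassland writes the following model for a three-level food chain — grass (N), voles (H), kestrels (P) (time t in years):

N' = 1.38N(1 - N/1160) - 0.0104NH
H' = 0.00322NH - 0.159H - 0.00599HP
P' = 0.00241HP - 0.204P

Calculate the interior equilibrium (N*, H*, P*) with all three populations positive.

N* ≈ 420, H* ≈ 84.6, P* ≈ 199

From dP/dt = 0: 0.00241H* = 0.204, so H* = 84.6.
From dN/dt = 0: 1.38(1 - N*/1160) = 0.0104·84.6, giving N* = 1160·(1 - 0.638) = 420.
From dH/dt = 0: 0.00322·420 - 0.159 = 0.00599P*, so P* = 1.19/0.00599 = 199.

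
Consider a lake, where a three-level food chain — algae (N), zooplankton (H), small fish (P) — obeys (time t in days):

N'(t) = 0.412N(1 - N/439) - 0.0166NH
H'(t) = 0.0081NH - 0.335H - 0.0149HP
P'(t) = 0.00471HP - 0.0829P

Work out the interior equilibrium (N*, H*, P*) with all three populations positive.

N* ≈ 128, H* ≈ 17.6, P* ≈ 46.9

From dP/dt = 0: 0.00471H* = 0.0829, so H* = 17.6.
From dN/dt = 0: 0.412(1 - N*/439) = 0.0166·17.6, giving N* = 439·(1 - 0.709) = 128.
From dH/dt = 0: 0.0081·128 - 0.335 = 0.0149P*, so P* = 0.699/0.0149 = 46.9.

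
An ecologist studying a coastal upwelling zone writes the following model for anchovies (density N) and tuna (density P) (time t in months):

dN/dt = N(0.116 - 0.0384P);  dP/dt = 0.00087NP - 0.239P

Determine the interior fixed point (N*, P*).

N* ≈ 275, P* ≈ 3.02

Set dP/dt = 0 with P > 0: 0.00087N - 0.239 = 0, so N* = 0.239/0.00087 = 275.
Set dN/dt = 0 with N > 0: 0.116 - 0.0384P = 0, so P* = 0.116/0.0384 = 3.02.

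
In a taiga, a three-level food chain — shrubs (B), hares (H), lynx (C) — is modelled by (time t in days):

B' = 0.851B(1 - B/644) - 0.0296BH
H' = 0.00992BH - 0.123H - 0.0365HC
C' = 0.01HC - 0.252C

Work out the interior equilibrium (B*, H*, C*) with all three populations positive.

B* ≈ 79.5, H* ≈ 25.2, C* ≈ 18.2

From dC/dt = 0: 0.01H* = 0.252, so H* = 25.2.
From dB/dt = 0: 0.851(1 - B*/644) = 0.0296·25.2, giving B* = 644·(1 - 0.877) = 79.5.
From dH/dt = 0: 0.00992·79.5 - 0.123 = 0.0365C*, so C* = 0.666/0.0365 = 18.2.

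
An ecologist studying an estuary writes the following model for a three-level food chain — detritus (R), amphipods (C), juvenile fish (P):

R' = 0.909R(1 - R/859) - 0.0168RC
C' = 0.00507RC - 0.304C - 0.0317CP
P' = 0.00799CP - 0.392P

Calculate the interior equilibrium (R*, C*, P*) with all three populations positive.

R* ≈ 80.1, C* ≈ 49.1, P* ≈ 3.22

From dP/dt = 0: 0.00799C* = 0.392, so C* = 49.1.
From dR/dt = 0: 0.909(1 - R*/859) = 0.0168·49.1, giving R* = 859·(1 - 0.907) = 80.1.
From dC/dt = 0: 0.00507·80.1 - 0.304 = 0.0317P*, so P* = 0.102/0.0317 = 3.22.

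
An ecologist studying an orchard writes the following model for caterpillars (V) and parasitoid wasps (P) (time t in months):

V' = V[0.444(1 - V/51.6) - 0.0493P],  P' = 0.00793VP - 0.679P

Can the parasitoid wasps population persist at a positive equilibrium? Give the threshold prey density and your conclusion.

Threshold V = 85.6; K < 85.6, so no, the predator goes extinct.

The predator equation gives dP/dt > 0 only when V > 0.679/0.00793 = 85.6.
Without the predator, V → K = 51.6. Since 51.6 < 85.6, the predator cannot invade.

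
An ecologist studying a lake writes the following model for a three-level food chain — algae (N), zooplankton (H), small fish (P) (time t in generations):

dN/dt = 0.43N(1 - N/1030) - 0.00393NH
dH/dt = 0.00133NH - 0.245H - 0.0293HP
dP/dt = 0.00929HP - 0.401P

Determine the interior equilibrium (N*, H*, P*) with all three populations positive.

From dP/dt = 0: 0.00929H* = 0.401, so H* = 43.2.
From dN/dt = 0: 0.43(1 - N*/1030) = 0.00393·43.2, giving N* = 1030·(1 - 0.395) = 624.
From dH/dt = 0: 0.00133·624 - 0.245 = 0.0293P*, so P* = 0.584/0.0293 = 19.9.

N* ≈ 624, H* ≈ 43.2, P* ≈ 19.9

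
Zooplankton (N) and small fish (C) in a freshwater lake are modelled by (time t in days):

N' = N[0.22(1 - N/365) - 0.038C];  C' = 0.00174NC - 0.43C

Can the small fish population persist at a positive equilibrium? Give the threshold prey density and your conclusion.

The predator equation gives dC/dt > 0 only when N > 0.43/0.00174 = 247.
Without the predator, N → K = 365. Since 365 > 247, the predator can invade and persist.

Threshold N = 247; K > 247, so yes, the predator persists.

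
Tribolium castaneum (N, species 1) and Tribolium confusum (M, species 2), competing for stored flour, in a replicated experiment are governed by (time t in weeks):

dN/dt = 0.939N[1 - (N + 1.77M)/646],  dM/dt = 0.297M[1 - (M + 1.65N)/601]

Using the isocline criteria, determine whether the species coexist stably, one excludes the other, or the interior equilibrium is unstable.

Compare the nullcline intercepts: K1/α12 = 646/1.77 = 365 < K2 = 601; K2/α21 = 601/1.65 = 364 < K1 = 646.
Since both are reversed, neither can invade when rare; the interior point is a saddle.

unstable coexistence (outcome depends on initial conditions)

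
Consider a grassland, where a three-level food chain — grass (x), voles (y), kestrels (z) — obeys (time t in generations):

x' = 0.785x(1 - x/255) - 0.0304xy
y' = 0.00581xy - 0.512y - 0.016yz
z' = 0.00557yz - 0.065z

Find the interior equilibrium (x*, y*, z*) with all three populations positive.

x* ≈ 140, y* ≈ 11.7, z* ≈ 18.8

From dz/dt = 0: 0.00557y* = 0.065, so y* = 11.7.
From dx/dt = 0: 0.785(1 - x*/255) = 0.0304·11.7, giving x* = 255·(1 - 0.452) = 140.
From dy/dt = 0: 0.00581·140 - 0.512 = 0.016z*, so z* = 0.3/0.016 = 18.8.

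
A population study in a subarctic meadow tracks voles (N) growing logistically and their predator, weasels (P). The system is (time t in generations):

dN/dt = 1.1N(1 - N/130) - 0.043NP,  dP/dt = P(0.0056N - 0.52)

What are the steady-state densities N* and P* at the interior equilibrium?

From dP/dt = 0 with P > 0: 0.0056N* = 0.52, so N* = 92.9.
Substitute into dN/dt = 0: 1.1(1 - 92.9/130) = 0.043P*.
The bracket is 0.286, giving P* = 0.314/0.043 = 7.31.

N* ≈ 92.9, P* ≈ 7.31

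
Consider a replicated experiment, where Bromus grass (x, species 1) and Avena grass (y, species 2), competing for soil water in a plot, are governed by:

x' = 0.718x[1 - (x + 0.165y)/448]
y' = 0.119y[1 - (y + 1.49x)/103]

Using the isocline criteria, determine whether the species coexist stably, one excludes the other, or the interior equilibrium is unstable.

species 1 excludes species 2

Compare the nullcline intercepts: K1/α12 = 448/0.165 = 2720 > K2 = 103; K2/α21 = 103/1.49 = 69.1 < K1 = 448.
Since the inequalities point opposite ways, species 1 can invade but species 2 cannot.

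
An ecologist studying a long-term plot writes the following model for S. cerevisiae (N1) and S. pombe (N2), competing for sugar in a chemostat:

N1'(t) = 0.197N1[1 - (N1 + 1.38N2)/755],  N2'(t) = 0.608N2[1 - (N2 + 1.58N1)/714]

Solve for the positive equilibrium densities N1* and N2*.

Setting both brackets to zero gives the nullclines N1 + 1.38N2 = 755 and 1.58N1 + N2 = 714.
Substituting N2 = 714 - 1.58N1 into the first: N1(1 - 1.38·1.58) = 755 - 1.38·714.
So N1* = -230/-1.18 = 195, and then N2* = 714 - 1.58·195 = 406.

N1* ≈ 195, N2* ≈ 406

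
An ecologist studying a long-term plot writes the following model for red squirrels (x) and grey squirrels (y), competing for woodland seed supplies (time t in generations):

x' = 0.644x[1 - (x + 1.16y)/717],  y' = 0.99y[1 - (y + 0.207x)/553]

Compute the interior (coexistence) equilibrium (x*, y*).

x* ≈ 99.4, y* ≈ 532

Setting both brackets to zero gives the nullclines x + 1.16y = 717 and 0.207x + y = 553.
Substituting y = 553 - 0.207x into the first: x(1 - 1.16·0.207) = 717 - 1.16·553.
So x* = 75.5/0.76 = 99.4, and then y* = 553 - 0.207·99.4 = 532.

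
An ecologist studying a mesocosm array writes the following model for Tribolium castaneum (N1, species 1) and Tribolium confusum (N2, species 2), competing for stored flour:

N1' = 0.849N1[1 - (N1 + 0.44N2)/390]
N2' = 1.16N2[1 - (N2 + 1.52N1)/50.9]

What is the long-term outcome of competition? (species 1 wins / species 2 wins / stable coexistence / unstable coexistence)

species 1 excludes species 2

Compare the nullcline intercepts: K1/α12 = 390/0.44 = 886 > K2 = 50.9; K2/α21 = 50.9/1.52 = 33.5 < K1 = 390.
Since the inequalities point opposite ways, species 1 can invade but species 2 cannot.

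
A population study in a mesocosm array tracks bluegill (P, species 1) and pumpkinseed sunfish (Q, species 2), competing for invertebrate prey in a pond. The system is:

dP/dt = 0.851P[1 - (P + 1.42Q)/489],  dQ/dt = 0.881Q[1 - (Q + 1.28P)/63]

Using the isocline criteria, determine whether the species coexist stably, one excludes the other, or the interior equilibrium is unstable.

species 1 excludes species 2

Compare the nullcline intercepts: K1/α12 = 489/1.42 = 344 > K2 = 63; K2/α21 = 63/1.28 = 49.2 < K1 = 489.
Since the inequalities point opposite ways, species 1 can invade but species 2 cannot.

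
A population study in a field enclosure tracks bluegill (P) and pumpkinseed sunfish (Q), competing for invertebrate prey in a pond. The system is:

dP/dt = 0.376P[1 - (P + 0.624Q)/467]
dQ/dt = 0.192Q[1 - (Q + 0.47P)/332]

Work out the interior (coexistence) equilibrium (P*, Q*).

P* ≈ 368, Q* ≈ 159

Setting both brackets to zero gives the nullclines P + 0.624Q = 467 and 0.47P + Q = 332.
Substituting Q = 332 - 0.47P into the first: P(1 - 0.624·0.47) = 467 - 0.624·332.
So P* = 260/0.707 = 368, and then Q* = 332 - 0.47·368 = 159.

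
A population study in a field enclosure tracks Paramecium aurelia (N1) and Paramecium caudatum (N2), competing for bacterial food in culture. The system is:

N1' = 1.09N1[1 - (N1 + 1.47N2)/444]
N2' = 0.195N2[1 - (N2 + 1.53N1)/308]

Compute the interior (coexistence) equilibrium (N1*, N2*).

N1* ≈ 7.01, N2* ≈ 297

Setting both brackets to zero gives the nullclines N1 + 1.47N2 = 444 and 1.53N1 + N2 = 308.
Substituting N2 = 308 - 1.53N1 into the first: N1(1 - 1.47·1.53) = 444 - 1.47·308.
So N1* = -8.76/-1.25 = 7.01, and then N2* = 308 - 1.53·7.01 = 297.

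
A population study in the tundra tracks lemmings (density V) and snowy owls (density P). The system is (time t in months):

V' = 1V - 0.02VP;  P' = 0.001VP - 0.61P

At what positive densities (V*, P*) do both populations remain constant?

Set dP/dt = 0 with P > 0: 0.001V - 0.61 = 0, so V* = 0.61/0.001 = 610.
Set dV/dt = 0 with V > 0: 1 - 0.02P = 0, so P* = 1/0.02 = 50.

V* ≈ 610, P* ≈ 50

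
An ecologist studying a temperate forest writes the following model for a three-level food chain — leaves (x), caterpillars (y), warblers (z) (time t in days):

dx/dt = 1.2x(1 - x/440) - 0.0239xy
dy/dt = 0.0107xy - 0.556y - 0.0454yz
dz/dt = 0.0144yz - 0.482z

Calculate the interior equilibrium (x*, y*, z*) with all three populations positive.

From dz/dt = 0: 0.0144y* = 0.482, so y* = 33.5.
From dx/dt = 0: 1.2(1 - x*/440) = 0.0239·33.5, giving x* = 440·(1 - 0.667) = 147.
From dy/dt = 0: 0.0107·147 - 0.556 = 0.0454z*, so z* = 1.01/0.0454 = 22.3.

x* ≈ 147, y* ≈ 33.5, z* ≈ 22.3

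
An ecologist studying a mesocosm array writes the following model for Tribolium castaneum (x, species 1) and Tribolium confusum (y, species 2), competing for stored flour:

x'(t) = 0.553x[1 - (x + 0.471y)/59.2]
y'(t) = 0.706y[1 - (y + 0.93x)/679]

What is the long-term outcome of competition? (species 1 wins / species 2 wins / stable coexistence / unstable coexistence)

species 2 excludes species 1

Compare the nullcline intercepts: K1/α12 = 59.2/0.471 = 126 < K2 = 679; K2/α21 = 679/0.93 = 730 > K1 = 59.2.
Since the inequalities point opposite ways, species 2 can invade but species 1 cannot.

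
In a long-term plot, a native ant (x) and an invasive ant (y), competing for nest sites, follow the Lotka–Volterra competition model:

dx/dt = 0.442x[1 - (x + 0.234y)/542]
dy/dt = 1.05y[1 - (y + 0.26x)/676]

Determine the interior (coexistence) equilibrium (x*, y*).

x* ≈ 409, y* ≈ 570

Setting both brackets to zero gives the nullclines x + 0.234y = 542 and 0.26x + y = 676.
Substituting y = 676 - 0.26x into the first: x(1 - 0.234·0.26) = 542 - 0.234·676.
So x* = 384/0.939 = 409, and then y* = 676 - 0.26·409 = 570.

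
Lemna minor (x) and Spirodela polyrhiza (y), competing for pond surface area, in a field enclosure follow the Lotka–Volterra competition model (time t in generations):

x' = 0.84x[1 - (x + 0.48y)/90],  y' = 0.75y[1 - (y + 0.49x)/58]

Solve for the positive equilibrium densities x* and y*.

x* ≈ 81.3, y* ≈ 18.2

Setting both brackets to zero gives the nullclines x + 0.48y = 90 and 0.49x + y = 58.
Substituting y = 58 - 0.49x into the first: x(1 - 0.48·0.49) = 90 - 0.48·58.
So x* = 62.2/0.765 = 81.3, and then y* = 58 - 0.49·81.3 = 18.2.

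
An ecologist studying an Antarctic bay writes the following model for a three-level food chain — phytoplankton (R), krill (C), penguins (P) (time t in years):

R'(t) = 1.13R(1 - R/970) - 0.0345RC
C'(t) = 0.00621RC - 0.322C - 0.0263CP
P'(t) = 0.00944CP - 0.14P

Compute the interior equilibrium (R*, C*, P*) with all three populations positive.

R* ≈ 531, C* ≈ 14.8, P* ≈ 113

From dP/dt = 0: 0.00944C* = 0.14, so C* = 14.8.
From dR/dt = 0: 1.13(1 - R*/970) = 0.0345·14.8, giving R* = 970·(1 - 0.453) = 531.
From dC/dt = 0: 0.00621·531 - 0.322 = 0.0263P*, so P* = 2.97/0.0263 = 113.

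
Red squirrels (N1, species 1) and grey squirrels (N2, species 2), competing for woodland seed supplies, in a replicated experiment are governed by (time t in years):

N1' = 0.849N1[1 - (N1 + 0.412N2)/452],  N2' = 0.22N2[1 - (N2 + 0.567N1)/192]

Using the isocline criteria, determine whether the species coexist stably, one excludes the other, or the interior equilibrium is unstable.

Compare the nullcline intercepts: K1/α12 = 452/0.412 = 1100 > K2 = 192; K2/α21 = 192/0.567 = 339 < K1 = 452.
Since the inequalities point opposite ways, species 1 can invade but species 2 cannot.

species 1 excludes species 2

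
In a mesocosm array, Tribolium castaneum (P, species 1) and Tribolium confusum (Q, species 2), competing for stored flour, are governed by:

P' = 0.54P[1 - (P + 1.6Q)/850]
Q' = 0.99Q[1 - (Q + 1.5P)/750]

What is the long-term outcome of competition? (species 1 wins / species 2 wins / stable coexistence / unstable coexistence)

Compare the nullcline intercepts: K1/α12 = 850/1.6 = 531 < K2 = 750; K2/α21 = 750/1.5 = 500 < K1 = 850.
Since both are reversed, neither can invade when rare; the interior point is a saddle.

unstable coexistence (outcome depends on initial conditions)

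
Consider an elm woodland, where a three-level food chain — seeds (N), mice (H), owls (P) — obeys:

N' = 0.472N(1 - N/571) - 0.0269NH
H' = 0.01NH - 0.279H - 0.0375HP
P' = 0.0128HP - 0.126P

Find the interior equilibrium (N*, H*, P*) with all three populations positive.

From dP/dt = 0: 0.0128H* = 0.126, so H* = 9.84.
From dN/dt = 0: 0.472(1 - N*/571) = 0.0269·9.84, giving N* = 571·(1 - 0.561) = 251.
From dH/dt = 0: 0.01·251 - 0.279 = 0.0375P*, so P* = 2.23/0.0375 = 59.4.

N* ≈ 251, H* ≈ 9.84, P* ≈ 59.4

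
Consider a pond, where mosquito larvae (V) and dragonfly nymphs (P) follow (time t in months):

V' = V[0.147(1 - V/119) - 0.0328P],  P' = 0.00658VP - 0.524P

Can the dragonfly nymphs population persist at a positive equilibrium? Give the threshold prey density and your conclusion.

Threshold V = 79.6; K > 79.6, so yes, the predator persists.

The predator equation gives dP/dt > 0 only when V > 0.524/0.00658 = 79.6.
Without the predator, V → K = 119. Since 119 > 79.6, the predator can invade and persist.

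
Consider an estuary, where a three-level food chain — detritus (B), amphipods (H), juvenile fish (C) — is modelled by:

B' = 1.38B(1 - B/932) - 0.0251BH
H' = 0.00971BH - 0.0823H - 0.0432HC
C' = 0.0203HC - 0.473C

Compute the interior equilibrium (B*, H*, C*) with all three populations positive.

B* ≈ 537, H* ≈ 23.3, C* ≈ 119

From dC/dt = 0: 0.0203H* = 0.473, so H* = 23.3.
From dB/dt = 0: 1.38(1 - B*/932) = 0.0251·23.3, giving B* = 932·(1 - 0.424) = 537.
From dH/dt = 0: 0.00971·537 - 0.0823 = 0.0432C*, so C* = 5.13/0.0432 = 119.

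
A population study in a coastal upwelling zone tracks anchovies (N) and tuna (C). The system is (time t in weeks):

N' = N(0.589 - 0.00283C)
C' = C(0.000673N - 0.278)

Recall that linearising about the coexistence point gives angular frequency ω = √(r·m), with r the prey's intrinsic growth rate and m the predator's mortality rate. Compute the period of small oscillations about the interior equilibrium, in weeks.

T ≈ 15.5 weeks

Here r = 0.589 and m = 0.278, so r·m = 0.164.
ω = √0.164 = 0.405 per week, hence T = 2π/ω ≈ 15.5 weeks.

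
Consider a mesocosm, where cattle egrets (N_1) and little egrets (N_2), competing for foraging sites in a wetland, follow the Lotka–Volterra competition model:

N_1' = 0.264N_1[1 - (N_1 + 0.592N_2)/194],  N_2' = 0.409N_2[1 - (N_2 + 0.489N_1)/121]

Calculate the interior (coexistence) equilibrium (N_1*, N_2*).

N_1* ≈ 172, N_2* ≈ 36.8

Setting both brackets to zero gives the nullclines N_1 + 0.592N_2 = 194 and 0.489N_1 + N_2 = 121.
Substituting N_2 = 121 - 0.489N_1 into the first: N_1(1 - 0.592·0.489) = 194 - 0.592·121.
So N_1* = 122/0.711 = 172, and then N_2* = 121 - 0.489·172 = 36.8.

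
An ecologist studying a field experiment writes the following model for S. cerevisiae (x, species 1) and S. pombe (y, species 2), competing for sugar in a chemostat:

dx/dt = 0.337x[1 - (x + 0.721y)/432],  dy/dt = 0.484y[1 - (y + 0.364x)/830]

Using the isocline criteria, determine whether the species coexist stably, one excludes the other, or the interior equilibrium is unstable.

species 2 excludes species 1

Compare the nullcline intercepts: K1/α12 = 432/0.721 = 599 < K2 = 830; K2/α21 = 830/0.364 = 2280 > K1 = 432.
Since the inequalities point opposite ways, species 2 can invade but species 1 cannot.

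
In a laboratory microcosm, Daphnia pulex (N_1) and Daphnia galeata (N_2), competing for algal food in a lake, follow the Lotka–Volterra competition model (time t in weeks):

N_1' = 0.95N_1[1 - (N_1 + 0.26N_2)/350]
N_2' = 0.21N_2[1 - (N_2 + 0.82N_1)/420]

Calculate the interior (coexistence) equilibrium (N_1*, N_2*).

Setting both brackets to zero gives the nullclines N_1 + 0.26N_2 = 350 and 0.82N_1 + N_2 = 420.
Substituting N_2 = 420 - 0.82N_1 into the first: N_1(1 - 0.26·0.82) = 350 - 0.26·420.
So N_1* = 241/0.787 = 306, and then N_2* = 420 - 0.82·306 = 169.

N_1* ≈ 306, N_2* ≈ 169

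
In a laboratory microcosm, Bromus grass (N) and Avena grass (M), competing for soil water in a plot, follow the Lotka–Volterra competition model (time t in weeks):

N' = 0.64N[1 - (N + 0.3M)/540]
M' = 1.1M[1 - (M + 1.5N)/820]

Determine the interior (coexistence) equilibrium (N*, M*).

N* ≈ 535, M* ≈ 18.2

Setting both brackets to zero gives the nullclines N + 0.3M = 540 and 1.5N + M = 820.
Substituting M = 820 - 1.5N into the first: N(1 - 0.3·1.5) = 540 - 0.3·820.
So N* = 294/0.55 = 535, and then M* = 820 - 1.5·535 = 18.2.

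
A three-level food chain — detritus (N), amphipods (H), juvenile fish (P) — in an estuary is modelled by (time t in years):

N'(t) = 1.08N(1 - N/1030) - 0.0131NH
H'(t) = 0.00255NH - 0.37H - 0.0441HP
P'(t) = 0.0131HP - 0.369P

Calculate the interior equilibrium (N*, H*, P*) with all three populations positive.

N* ≈ 678, H* ≈ 28.2, P* ≈ 30.8

From dP/dt = 0: 0.0131H* = 0.369, so H* = 28.2.
From dN/dt = 0: 1.08(1 - N*/1030) = 0.0131·28.2, giving N* = 1030·(1 - 0.342) = 678.
From dH/dt = 0: 0.00255·678 - 0.37 = 0.0441P*, so P* = 1.36/0.0441 = 30.8.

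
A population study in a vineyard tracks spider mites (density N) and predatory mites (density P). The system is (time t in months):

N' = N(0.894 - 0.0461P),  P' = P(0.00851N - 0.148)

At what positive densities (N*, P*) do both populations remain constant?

N* ≈ 17.4, P* ≈ 19.4

Set dP/dt = 0 with P > 0: 0.00851N - 0.148 = 0, so N* = 0.148/0.00851 = 17.4.
Set dN/dt = 0 with N > 0: 0.894 - 0.0461P = 0, so P* = 0.894/0.0461 = 19.4.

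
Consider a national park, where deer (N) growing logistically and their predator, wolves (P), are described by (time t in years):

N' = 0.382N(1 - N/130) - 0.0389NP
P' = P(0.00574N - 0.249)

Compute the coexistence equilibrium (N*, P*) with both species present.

N* ≈ 43.4, P* ≈ 6.54

From dP/dt = 0 with P > 0: 0.00574N* = 0.249, so N* = 43.4.
Substitute into dN/dt = 0: 0.382(1 - 43.4/130) = 0.0389P*.
The bracket is 0.666, giving P* = 0.255/0.0389 = 6.54.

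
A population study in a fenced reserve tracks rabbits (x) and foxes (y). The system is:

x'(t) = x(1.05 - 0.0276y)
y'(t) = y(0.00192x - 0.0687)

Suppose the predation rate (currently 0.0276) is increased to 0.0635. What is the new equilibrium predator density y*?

y* ≈ 16.5

At the interior fixed point, setting dx/dt = 0 with x > 0 fixes y* = (prey growth rate)/(xy coefficient) — independent of the other coefficients.
With the change, y* = 1.05/0.0635 = 16.5; it falls from 38.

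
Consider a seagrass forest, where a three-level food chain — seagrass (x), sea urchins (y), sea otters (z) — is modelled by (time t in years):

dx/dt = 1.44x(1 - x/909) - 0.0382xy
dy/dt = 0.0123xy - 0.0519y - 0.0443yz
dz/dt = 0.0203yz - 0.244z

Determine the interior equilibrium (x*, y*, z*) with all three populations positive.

From dz/dt = 0: 0.0203y* = 0.244, so y* = 12.
From dx/dt = 0: 1.44(1 - x*/909) = 0.0382·12, giving x* = 909·(1 - 0.319) = 619.
From dy/dt = 0: 0.0123·619 - 0.0519 = 0.0443z*, so z* = 7.56/0.0443 = 171.

x* ≈ 619, y* ≈ 12, z* ≈ 171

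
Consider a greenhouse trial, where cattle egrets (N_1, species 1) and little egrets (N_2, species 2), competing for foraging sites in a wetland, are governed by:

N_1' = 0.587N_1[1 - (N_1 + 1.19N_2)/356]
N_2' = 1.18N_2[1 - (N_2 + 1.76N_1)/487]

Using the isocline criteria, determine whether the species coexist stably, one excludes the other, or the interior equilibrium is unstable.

unstable coexistence (outcome depends on initial conditions)

Compare the nullcline intercepts: K1/α12 = 356/1.19 = 299 < K2 = 487; K2/α21 = 487/1.76 = 277 < K1 = 356.
Since both are reversed, neither can invade when rare; the interior point is a saddle.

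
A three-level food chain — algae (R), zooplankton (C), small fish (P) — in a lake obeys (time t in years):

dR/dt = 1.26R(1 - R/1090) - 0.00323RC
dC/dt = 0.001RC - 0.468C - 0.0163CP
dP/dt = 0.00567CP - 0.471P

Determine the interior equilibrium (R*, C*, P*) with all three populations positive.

From dP/dt = 0: 0.00567C* = 0.471, so C* = 83.1.
From dR/dt = 0: 1.26(1 - R*/1090) = 0.00323·83.1, giving R* = 1090·(1 - 0.213) = 858.
From dC/dt = 0: 0.001·858 - 0.468 = 0.0163P*, so P* = 0.39/0.0163 = 23.9.

R* ≈ 858, C* ≈ 83.1, P* ≈ 23.9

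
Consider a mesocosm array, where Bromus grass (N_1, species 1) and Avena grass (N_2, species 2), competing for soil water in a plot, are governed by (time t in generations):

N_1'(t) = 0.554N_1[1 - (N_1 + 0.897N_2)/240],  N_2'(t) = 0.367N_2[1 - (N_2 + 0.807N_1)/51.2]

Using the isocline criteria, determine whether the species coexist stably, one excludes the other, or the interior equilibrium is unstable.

species 1 excludes species 2

Compare the nullcline intercepts: K1/α12 = 240/0.897 = 268 > K2 = 51.2; K2/α21 = 51.2/0.807 = 63.4 < K1 = 240.
Since the inequalities point opposite ways, species 1 can invade but species 2 cannot.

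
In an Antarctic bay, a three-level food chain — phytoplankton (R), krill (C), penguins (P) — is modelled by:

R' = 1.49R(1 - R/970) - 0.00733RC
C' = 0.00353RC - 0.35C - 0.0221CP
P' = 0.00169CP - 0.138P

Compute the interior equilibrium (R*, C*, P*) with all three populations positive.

From dP/dt = 0: 0.00169C* = 0.138, so C* = 81.7.
From dR/dt = 0: 1.49(1 - R*/970) = 0.00733·81.7, giving R* = 970·(1 - 0.402) = 580.
From dC/dt = 0: 0.00353·580 - 0.35 = 0.0221P*, so P* = 1.7/0.0221 = 76.9.

R* ≈ 580, C* ≈ 81.7, P* ≈ 76.9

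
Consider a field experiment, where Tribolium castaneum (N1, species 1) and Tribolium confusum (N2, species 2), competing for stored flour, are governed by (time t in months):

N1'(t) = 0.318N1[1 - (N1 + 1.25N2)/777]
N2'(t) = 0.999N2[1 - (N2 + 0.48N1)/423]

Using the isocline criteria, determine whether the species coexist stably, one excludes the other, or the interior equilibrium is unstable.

Compare the nullcline intercepts: K1/α12 = 777/1.25 = 622 > K2 = 423; K2/α21 = 423/0.48 = 881 > K1 = 777.
Since both inequalities hold, each species can invade when rare, so the interior equilibrium is stable.

stable coexistence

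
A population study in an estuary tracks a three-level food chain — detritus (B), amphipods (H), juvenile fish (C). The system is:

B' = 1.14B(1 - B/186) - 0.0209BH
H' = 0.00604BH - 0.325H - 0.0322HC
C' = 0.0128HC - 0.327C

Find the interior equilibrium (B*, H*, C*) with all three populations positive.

From dC/dt = 0: 0.0128H* = 0.327, so H* = 25.5.
From dB/dt = 0: 1.14(1 - B*/186) = 0.0209·25.5, giving B* = 186·(1 - 0.468) = 98.9.
From dH/dt = 0: 0.00604·98.9 - 0.325 = 0.0322C*, so C* = 0.272/0.0322 = 8.46.

B* ≈ 98.9, H* ≈ 25.5, C* ≈ 8.46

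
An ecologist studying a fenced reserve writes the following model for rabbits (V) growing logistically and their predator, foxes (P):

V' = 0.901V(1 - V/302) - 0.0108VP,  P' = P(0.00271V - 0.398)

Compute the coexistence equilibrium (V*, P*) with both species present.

From dP/dt = 0 with P > 0: 0.00271V* = 0.398, so V* = 147.
Substitute into dV/dt = 0: 0.901(1 - 147/302) = 0.0108P*.
The bracket is 0.514, giving P* = 0.463/0.0108 = 42.9.

V* ≈ 147, P* ≈ 42.9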